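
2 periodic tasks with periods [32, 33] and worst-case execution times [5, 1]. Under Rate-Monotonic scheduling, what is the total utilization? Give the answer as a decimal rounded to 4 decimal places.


Compute individual utilizations (exact fractions):
  Task 1: C/T = 5/32 (approx. 0.1563)
  Task 2: C/T = 1/33 (approx. 0.0303)
Total utilization U = 5/32 + 1/33 = 197/1056
Rounded to 4 decimal places: U = 0.1866
RM (Liu & Layland) bound for 2 tasks = 0.828427; compare with U = 197/1056 (approx. 0.186553)
U <= bound, so schedulable by RM sufficient condition.

0.1866


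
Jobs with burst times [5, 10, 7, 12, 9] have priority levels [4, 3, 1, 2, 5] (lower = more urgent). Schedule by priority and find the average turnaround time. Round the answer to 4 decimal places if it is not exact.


Sort by priority (ascending = highest first):
Order: [(1, 7), (2, 12), (3, 10), (4, 5), (5, 9)]
Completion times:
  Priority 1, burst=7, C=7
  Priority 2, burst=12, C=19
  Priority 3, burst=10, C=29
  Priority 4, burst=5, C=34
  Priority 5, burst=9, C=43
Average turnaround = 132/5 = 26.4

26.4


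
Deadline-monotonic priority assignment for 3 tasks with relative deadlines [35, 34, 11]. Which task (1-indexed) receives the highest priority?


Sort tasks by relative deadline (ascending):
  Task 3: deadline = 11
  Task 2: deadline = 34
  Task 1: deadline = 35
Priority order (highest first): [3, 2, 1]
Highest priority task = 3

3


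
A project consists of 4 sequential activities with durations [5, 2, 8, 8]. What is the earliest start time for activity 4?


Activity 4 starts after activities 1 through 3 complete.
Predecessor durations: [5, 2, 8]
ES = 5 + 2 + 8 = 15

15


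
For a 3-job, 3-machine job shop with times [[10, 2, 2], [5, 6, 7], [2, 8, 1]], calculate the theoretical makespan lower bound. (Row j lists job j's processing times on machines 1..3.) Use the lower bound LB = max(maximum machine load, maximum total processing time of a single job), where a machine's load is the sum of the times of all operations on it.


Machine loads:
  Machine 1: 10 + 5 + 2 = 17
  Machine 2: 2 + 6 + 8 = 16
  Machine 3: 2 + 7 + 1 = 10
Max machine load = 17
Job totals:
  Job 1: 14
  Job 2: 18
  Job 3: 11
Max job total = 18
Lower bound = max(17, 18) = 18

18


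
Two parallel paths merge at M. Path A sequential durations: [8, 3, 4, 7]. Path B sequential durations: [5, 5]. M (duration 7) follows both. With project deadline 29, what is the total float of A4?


Forward pass: ES(A4) = sum of predecessors on chain A = 15
EF = ES + duration = 15 + 7 = 22
Backward pass: LF(M) = deadline = 29; LS(M) = 29 - 7 = 22
LF(A4) = LS(M) - sum(successors on chain A) = 22 - 0 = 22
LS = LF - duration = 22 - 7 = 15
Total float = LS - ES = 15 - 15 = 0

0


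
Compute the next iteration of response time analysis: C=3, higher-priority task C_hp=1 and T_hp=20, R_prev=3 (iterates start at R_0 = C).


R_next = C + ceil(R_prev / T_hp) * C_hp
ceil(3 / 20) = ceil(0.15) = 1
Interference = 1 * 1 = 1
R_next = 3 + 1 = 4

4


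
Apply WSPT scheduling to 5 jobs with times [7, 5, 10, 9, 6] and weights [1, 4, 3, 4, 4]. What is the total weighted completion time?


Compute p/w ratios and sort ascending (WSPT): [(5, 4), (6, 4), (9, 4), (10, 3), (7, 1)]
Compute weighted completion times:
  Job (p=5,w=4): C=5, w*C=4*5=20
  Job (p=6,w=4): C=11, w*C=4*11=44
  Job (p=9,w=4): C=20, w*C=4*20=80
  Job (p=10,w=3): C=30, w*C=3*30=90
  Job (p=7,w=1): C=37, w*C=1*37=37
Total weighted completion time = 271

271


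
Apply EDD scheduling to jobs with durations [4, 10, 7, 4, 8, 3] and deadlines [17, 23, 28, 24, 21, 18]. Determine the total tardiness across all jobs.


Sort by due date (EDD order): [(4, 17), (3, 18), (8, 21), (10, 23), (4, 24), (7, 28)]
Compute completion times and tardiness:
  Job 1: p=4, d=17, C=4, tardiness=max(0,4-17)=0
  Job 2: p=3, d=18, C=7, tardiness=max(0,7-18)=0
  Job 3: p=8, d=21, C=15, tardiness=max(0,15-21)=0
  Job 4: p=10, d=23, C=25, tardiness=max(0,25-23)=2
  Job 5: p=4, d=24, C=29, tardiness=max(0,29-24)=5
  Job 6: p=7, d=28, C=36, tardiness=max(0,36-28)=8
Total tardiness = 15

15


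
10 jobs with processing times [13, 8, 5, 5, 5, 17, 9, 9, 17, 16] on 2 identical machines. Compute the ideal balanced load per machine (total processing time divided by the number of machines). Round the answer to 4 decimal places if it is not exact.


Total processing time = 13 + 8 + 5 + 5 + 5 + 17 + 9 + 9 + 17 + 16 = 104
Number of machines = 2
Ideal balanced load = 104 / 2 = 52.0

52.0


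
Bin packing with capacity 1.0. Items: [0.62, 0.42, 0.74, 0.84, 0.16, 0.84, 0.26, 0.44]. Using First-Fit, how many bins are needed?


Place items sequentially using First-Fit:
  Item 0.62 -> new Bin 1
  Item 0.42 -> new Bin 2
  Item 0.74 -> new Bin 3
  Item 0.84 -> new Bin 4
  Item 0.16 -> Bin 1 (now 0.78)
  Item 0.84 -> new Bin 5
  Item 0.26 -> Bin 2 (now 0.68)
  Item 0.44 -> new Bin 6
Total bins used = 6

6


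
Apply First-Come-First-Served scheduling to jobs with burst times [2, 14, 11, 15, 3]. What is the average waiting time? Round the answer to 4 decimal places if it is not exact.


FCFS order (as given): [2, 14, 11, 15, 3]
Waiting times:
  Job 1: wait = 0
  Job 2: wait = 2
  Job 3: wait = 16
  Job 4: wait = 27
  Job 5: wait = 42
Sum of waiting times = 87
Average waiting time = 87/5 = 17.4

17.4


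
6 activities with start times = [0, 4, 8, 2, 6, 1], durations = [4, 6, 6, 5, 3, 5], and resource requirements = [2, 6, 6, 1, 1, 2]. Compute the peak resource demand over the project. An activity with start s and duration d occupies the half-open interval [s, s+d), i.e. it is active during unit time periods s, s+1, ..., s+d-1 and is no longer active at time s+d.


Each activity i is active on [start_i, start_i + duration_i).
Compute total resource usage per time slot:
  t=0: active resources = [2], total = 2
  t=1: active resources = [2, 2], total = 4
  t=2: active resources = [2, 1, 2], total = 5
  t=3: active resources = [2, 1, 2], total = 5
  t=4: active resources = [6, 1, 2], total = 9
  t=5: active resources = [6, 1, 2], total = 9
  t=6: active resources = [6, 1, 1], total = 8
  t=7: active resources = [6, 1], total = 7
  t=8: active resources = [6, 6, 1], total = 13
  t=9: active resources = [6, 6], total = 12
  t=10: active resources = [6], total = 6
  t=11: active resources = [6], total = 6
  t=12: active resources = [6], total = 6
  t=13: active resources = [6], total = 6
Peak resource demand = 13

13


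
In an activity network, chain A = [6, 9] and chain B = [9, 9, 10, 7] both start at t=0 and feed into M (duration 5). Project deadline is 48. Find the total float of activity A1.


Forward pass: ES(A1) = sum of predecessors on chain A = 0
EF = ES + duration = 0 + 6 = 6
Backward pass: LF(M) = deadline = 48; LS(M) = 48 - 5 = 43
LF(A1) = LS(M) - sum(successors on chain A) = 43 - 9 = 34
LS = LF - duration = 34 - 6 = 28
Total float = LS - ES = 28 - 0 = 28

28


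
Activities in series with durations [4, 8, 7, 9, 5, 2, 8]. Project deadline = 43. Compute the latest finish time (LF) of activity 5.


LF(activity 5) = deadline - sum of successor durations
Successors: activities 6 through 7 with durations [2, 8]
Sum of successor durations = 10
LF = 43 - 10 = 33

33


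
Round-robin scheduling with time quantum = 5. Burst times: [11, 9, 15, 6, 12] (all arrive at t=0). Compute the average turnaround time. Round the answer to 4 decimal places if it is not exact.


Time quantum = 5
Execution trace:
  J1 runs 5 units, time = 5
  J2 runs 5 units, time = 10
  J3 runs 5 units, time = 15
  J4 runs 5 units, time = 20
  J5 runs 5 units, time = 25
  J1 runs 5 units, time = 30
  J2 runs 4 units, time = 34
  J3 runs 5 units, time = 39
  J4 runs 1 units, time = 40
  J5 runs 5 units, time = 45
  J1 runs 1 units, time = 46
  J3 runs 5 units, time = 51
  J5 runs 2 units, time = 53
Finish times: [46, 34, 51, 40, 53]
Average turnaround = 224/5 = 44.8

44.8


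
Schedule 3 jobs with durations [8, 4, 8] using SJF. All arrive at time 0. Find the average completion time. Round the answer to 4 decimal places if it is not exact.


SJF order (ascending): [4, 8, 8]
Completion times:
  Job 1: burst=4, C=4
  Job 2: burst=8, C=12
  Job 3: burst=8, C=20
Average completion = 36/3 = 12.0

12.0


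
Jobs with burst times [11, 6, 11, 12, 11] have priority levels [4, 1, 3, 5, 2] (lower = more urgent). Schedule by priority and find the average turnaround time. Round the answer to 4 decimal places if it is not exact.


Sort by priority (ascending = highest first):
Order: [(1, 6), (2, 11), (3, 11), (4, 11), (5, 12)]
Completion times:
  Priority 1, burst=6, C=6
  Priority 2, burst=11, C=17
  Priority 3, burst=11, C=28
  Priority 4, burst=11, C=39
  Priority 5, burst=12, C=51
Average turnaround = 141/5 = 28.2

28.2


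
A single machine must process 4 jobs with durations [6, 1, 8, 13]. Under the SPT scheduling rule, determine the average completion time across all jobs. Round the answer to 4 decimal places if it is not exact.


Sort jobs by processing time (SPT order): [1, 6, 8, 13]
Compute completion times sequentially:
  Job 1: processing = 1, completes at 1
  Job 2: processing = 6, completes at 7
  Job 3: processing = 8, completes at 15
  Job 4: processing = 13, completes at 28
Sum of completion times = 51
Average completion time = 51/4 = 12.75

12.75


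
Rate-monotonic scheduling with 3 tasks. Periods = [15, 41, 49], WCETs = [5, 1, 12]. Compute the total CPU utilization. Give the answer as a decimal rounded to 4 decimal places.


Compute individual utilizations (exact fractions):
  Task 1: C/T = 5/15 = 1/3 (approx. 0.3333)
  Task 2: C/T = 1/41 (approx. 0.0244)
  Task 3: C/T = 12/49 (approx. 0.2449)
Total utilization U = 1/3 + 1/41 + 12/49 = 3632/6027
Rounded to 4 decimal places: U = 0.6026
RM (Liu & Layland) bound for 3 tasks = 0.779763; compare with U = 3632/6027 (approx. 0.602622)
U <= bound, so schedulable by RM sufficient condition.

0.6026


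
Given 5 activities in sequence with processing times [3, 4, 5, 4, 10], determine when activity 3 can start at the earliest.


Activity 3 starts after activities 1 through 2 complete.
Predecessor durations: [3, 4]
ES = 3 + 4 = 7

7


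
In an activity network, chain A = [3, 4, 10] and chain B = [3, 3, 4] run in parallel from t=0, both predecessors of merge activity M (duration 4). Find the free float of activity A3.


ES(A3) = sum of predecessors on chain A = 7
EF(A3) = ES + duration = 7 + 10 = 17
Successor of A3 is M. ES(M) = max(sum(A), sum(B)) = max(17, 10) = 17
Free float = ES(successor) - EF(current) = 17 - 17 = 0

0


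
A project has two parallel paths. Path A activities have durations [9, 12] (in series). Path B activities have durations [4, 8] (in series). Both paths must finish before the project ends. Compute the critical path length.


Path A total = 9 + 12 = 21
Path B total = 4 + 8 = 12
Critical path = longest path = max(21, 12) = 21

21


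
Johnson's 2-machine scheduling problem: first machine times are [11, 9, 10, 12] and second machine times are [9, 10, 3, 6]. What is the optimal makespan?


Apply Johnson's rule:
  Group 1 (a <= b): [(2, 9, 10)]
  Group 2 (a > b): [(1, 11, 9), (4, 12, 6), (3, 10, 3)]
Optimal job order: [2, 1, 4, 3]
Schedule:
  Job 2: M1 done at 9, M2 done at 19
  Job 1: M1 done at 20, M2 done at 29
  Job 4: M1 done at 32, M2 done at 38
  Job 3: M1 done at 42, M2 done at 45
Makespan = 45

45


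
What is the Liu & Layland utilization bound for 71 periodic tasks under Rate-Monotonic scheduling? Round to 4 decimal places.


Compute 2^(1/71) = 1.0098104463
Subtract 1: 1.0098104463 - 1 = 0.0098104463
Multiply by n: 71 * 0.0098104463 = 0.6965416873
Round to 4 dp: 0.6965

0.6965


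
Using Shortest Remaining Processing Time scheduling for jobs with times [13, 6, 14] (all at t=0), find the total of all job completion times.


Since all jobs arrive at t=0, SRPT equals SPT ordering.
SPT order: [6, 13, 14]
Completion times:
  Job 1: p=6, C=6
  Job 2: p=13, C=19
  Job 3: p=14, C=33
Total completion time = 6 + 19 + 33 = 58

58


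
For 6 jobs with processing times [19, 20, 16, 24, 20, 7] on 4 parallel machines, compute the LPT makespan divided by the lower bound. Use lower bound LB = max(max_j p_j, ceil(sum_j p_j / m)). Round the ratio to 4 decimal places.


LPT order: [24, 20, 20, 19, 16, 7]
Machine loads after assignment: [24, 27, 20, 35]
LPT makespan = 35
Lower bound = max(max_job, ceil(total/4)) = max(24, 27) = 27
Ratio = 35 / 27 = 1.2963

1.2963


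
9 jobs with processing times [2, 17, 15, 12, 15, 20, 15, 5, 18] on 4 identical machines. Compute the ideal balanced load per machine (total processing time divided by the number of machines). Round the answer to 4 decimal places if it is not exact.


Total processing time = 2 + 17 + 15 + 12 + 15 + 20 + 15 + 5 + 18 = 119
Number of machines = 4
Ideal balanced load = 119 / 4 = 29.75

29.75


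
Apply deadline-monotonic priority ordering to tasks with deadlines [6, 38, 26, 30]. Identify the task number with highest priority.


Sort tasks by relative deadline (ascending):
  Task 1: deadline = 6
  Task 3: deadline = 26
  Task 4: deadline = 30
  Task 2: deadline = 38
Priority order (highest first): [1, 3, 4, 2]
Highest priority task = 1

1


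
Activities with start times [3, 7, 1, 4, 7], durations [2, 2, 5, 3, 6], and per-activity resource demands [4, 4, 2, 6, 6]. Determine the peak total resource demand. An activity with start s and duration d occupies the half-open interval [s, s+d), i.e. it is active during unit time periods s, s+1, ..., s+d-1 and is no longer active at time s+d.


Each activity i is active on [start_i, start_i + duration_i).
Compute total resource usage per time slot:
  t=0: active resources = [], total = 0
  t=1: active resources = [2], total = 2
  t=2: active resources = [2], total = 2
  t=3: active resources = [4, 2], total = 6
  t=4: active resources = [4, 2, 6], total = 12
  t=5: active resources = [2, 6], total = 8
  t=6: active resources = [6], total = 6
  t=7: active resources = [4, 6], total = 10
  t=8: active resources = [4, 6], total = 10
  t=9: active resources = [6], total = 6
  t=10: active resources = [6], total = 6
  t=11: active resources = [6], total = 6
  t=12: active resources = [6], total = 6
Peak resource demand = 12

12


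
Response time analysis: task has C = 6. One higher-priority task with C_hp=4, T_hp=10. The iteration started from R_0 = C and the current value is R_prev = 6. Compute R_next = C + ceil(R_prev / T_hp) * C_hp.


R_next = C + ceil(R_prev / T_hp) * C_hp
ceil(6 / 10) = ceil(0.6) = 1
Interference = 1 * 4 = 4
R_next = 6 + 4 = 10

10


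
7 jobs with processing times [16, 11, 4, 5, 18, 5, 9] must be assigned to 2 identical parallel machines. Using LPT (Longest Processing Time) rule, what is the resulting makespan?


Sort jobs in decreasing order (LPT): [18, 16, 11, 9, 5, 5, 4]
Assign each job to the least loaded machine:
  Machine 1: jobs [18, 9, 5, 4], load = 36
  Machine 2: jobs [16, 11, 5], load = 32
Makespan = max load = 36

36


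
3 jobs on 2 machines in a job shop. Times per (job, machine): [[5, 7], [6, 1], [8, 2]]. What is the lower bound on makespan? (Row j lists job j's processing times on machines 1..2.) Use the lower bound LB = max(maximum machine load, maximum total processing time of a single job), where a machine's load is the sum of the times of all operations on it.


Machine loads:
  Machine 1: 5 + 6 + 8 = 19
  Machine 2: 7 + 1 + 2 = 10
Max machine load = 19
Job totals:
  Job 1: 12
  Job 2: 7
  Job 3: 10
Max job total = 12
Lower bound = max(19, 12) = 19

19


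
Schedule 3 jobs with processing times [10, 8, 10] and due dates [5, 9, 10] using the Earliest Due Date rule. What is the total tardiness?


Sort by due date (EDD order): [(10, 5), (8, 9), (10, 10)]
Compute completion times and tardiness:
  Job 1: p=10, d=5, C=10, tardiness=max(0,10-5)=5
  Job 2: p=8, d=9, C=18, tardiness=max(0,18-9)=9
  Job 3: p=10, d=10, C=28, tardiness=max(0,28-10)=18
Total tardiness = 32

32


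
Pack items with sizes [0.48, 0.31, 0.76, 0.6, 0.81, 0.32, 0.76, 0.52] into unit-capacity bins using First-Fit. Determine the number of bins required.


Place items sequentially using First-Fit:
  Item 0.48 -> new Bin 1
  Item 0.31 -> Bin 1 (now 0.79)
  Item 0.76 -> new Bin 2
  Item 0.6 -> new Bin 3
  Item 0.81 -> new Bin 4
  Item 0.32 -> Bin 3 (now 0.92)
  Item 0.76 -> new Bin 5
  Item 0.52 -> new Bin 6
Total bins used = 6

6


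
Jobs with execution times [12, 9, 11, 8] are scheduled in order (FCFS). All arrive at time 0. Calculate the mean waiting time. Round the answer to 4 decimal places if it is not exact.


FCFS order (as given): [12, 9, 11, 8]
Waiting times:
  Job 1: wait = 0
  Job 2: wait = 12
  Job 3: wait = 21
  Job 4: wait = 32
Sum of waiting times = 65
Average waiting time = 65/4 = 16.25

16.25


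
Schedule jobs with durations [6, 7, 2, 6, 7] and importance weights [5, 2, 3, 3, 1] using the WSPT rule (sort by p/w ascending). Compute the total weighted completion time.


Compute p/w ratios and sort ascending (WSPT): [(2, 3), (6, 5), (6, 3), (7, 2), (7, 1)]
Compute weighted completion times:
  Job (p=2,w=3): C=2, w*C=3*2=6
  Job (p=6,w=5): C=8, w*C=5*8=40
  Job (p=6,w=3): C=14, w*C=3*14=42
  Job (p=7,w=2): C=21, w*C=2*21=42
  Job (p=7,w=1): C=28, w*C=1*28=28
Total weighted completion time = 158

158


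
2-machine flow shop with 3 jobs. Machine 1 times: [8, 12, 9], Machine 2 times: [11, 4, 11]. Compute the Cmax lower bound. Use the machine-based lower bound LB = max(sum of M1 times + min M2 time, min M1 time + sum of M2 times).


LB1 = sum(M1 times) + min(M2 times) = 29 + 4 = 33
LB2 = min(M1 times) + sum(M2 times) = 8 + 26 = 34
Lower bound = max(LB1, LB2) = max(33, 34) = 34

34


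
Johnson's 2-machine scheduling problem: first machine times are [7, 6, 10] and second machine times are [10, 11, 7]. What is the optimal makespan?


Apply Johnson's rule:
  Group 1 (a <= b): [(2, 6, 11), (1, 7, 10)]
  Group 2 (a > b): [(3, 10, 7)]
Optimal job order: [2, 1, 3]
Schedule:
  Job 2: M1 done at 6, M2 done at 17
  Job 1: M1 done at 13, M2 done at 27
  Job 3: M1 done at 23, M2 done at 34
Makespan = 34

34


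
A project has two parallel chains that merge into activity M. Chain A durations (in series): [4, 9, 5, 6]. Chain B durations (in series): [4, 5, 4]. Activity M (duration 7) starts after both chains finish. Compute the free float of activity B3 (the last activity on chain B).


ES(B3) = sum of predecessors on chain B = 9
EF(B3) = ES + duration = 9 + 4 = 13
Successor of B3 is M. ES(M) = max(sum(A), sum(B)) = max(24, 13) = 24
Free float = ES(successor) - EF(current) = 24 - 13 = 11

11


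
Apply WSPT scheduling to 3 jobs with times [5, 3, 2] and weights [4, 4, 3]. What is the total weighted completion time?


Compute p/w ratios and sort ascending (WSPT): [(2, 3), (3, 4), (5, 4)]
Compute weighted completion times:
  Job (p=2,w=3): C=2, w*C=3*2=6
  Job (p=3,w=4): C=5, w*C=4*5=20
  Job (p=5,w=4): C=10, w*C=4*10=40
Total weighted completion time = 66

66


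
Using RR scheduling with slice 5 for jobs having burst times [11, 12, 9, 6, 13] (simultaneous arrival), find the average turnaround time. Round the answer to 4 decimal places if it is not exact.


Time quantum = 5
Execution trace:
  J1 runs 5 units, time = 5
  J2 runs 5 units, time = 10
  J3 runs 5 units, time = 15
  J4 runs 5 units, time = 20
  J5 runs 5 units, time = 25
  J1 runs 5 units, time = 30
  J2 runs 5 units, time = 35
  J3 runs 4 units, time = 39
  J4 runs 1 units, time = 40
  J5 runs 5 units, time = 45
  J1 runs 1 units, time = 46
  J2 runs 2 units, time = 48
  J5 runs 3 units, time = 51
Finish times: [46, 48, 39, 40, 51]
Average turnaround = 224/5 = 44.8

44.8


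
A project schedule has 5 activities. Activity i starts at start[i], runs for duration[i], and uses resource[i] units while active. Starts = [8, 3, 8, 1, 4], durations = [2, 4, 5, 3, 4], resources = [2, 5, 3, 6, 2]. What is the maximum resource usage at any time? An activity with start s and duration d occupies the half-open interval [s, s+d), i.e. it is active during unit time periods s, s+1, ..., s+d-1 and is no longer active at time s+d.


Each activity i is active on [start_i, start_i + duration_i).
Compute total resource usage per time slot:
  t=0: active resources = [], total = 0
  t=1: active resources = [6], total = 6
  t=2: active resources = [6], total = 6
  t=3: active resources = [5, 6], total = 11
  t=4: active resources = [5, 2], total = 7
  t=5: active resources = [5, 2], total = 7
  t=6: active resources = [5, 2], total = 7
  t=7: active resources = [2], total = 2
  t=8: active resources = [2, 3], total = 5
  t=9: active resources = [2, 3], total = 5
  t=10: active resources = [3], total = 3
  t=11: active resources = [3], total = 3
  t=12: active resources = [3], total = 3
Peak resource demand = 11

11


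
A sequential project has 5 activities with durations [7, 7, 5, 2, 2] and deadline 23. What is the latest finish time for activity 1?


LF(activity 1) = deadline - sum of successor durations
Successors: activities 2 through 5 with durations [7, 5, 2, 2]
Sum of successor durations = 16
LF = 23 - 16 = 7

7


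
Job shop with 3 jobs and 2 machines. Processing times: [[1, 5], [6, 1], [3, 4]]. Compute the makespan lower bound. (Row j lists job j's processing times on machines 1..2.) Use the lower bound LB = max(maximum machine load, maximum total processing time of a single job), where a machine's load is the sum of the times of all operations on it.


Machine loads:
  Machine 1: 1 + 6 + 3 = 10
  Machine 2: 5 + 1 + 4 = 10
Max machine load = 10
Job totals:
  Job 1: 6
  Job 2: 7
  Job 3: 7
Max job total = 7
Lower bound = max(10, 7) = 10

10


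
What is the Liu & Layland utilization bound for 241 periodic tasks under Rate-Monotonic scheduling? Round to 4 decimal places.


Compute 2^(1/241) = 1.0028802694
Subtract 1: 1.0028802694 - 1 = 0.0028802694
Multiply by n: 241 * 0.0028802694 = 0.6941449254
Round to 4 dp: 0.6941

0.6941


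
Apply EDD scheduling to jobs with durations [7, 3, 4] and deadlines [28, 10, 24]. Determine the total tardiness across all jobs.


Sort by due date (EDD order): [(3, 10), (4, 24), (7, 28)]
Compute completion times and tardiness:
  Job 1: p=3, d=10, C=3, tardiness=max(0,3-10)=0
  Job 2: p=4, d=24, C=7, tardiness=max(0,7-24)=0
  Job 3: p=7, d=28, C=14, tardiness=max(0,14-28)=0
Total tardiness = 0

0


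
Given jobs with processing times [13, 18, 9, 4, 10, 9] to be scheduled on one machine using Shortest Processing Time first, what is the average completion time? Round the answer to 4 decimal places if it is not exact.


Sort jobs by processing time (SPT order): [4, 9, 9, 10, 13, 18]
Compute completion times sequentially:
  Job 1: processing = 4, completes at 4
  Job 2: processing = 9, completes at 13
  Job 3: processing = 9, completes at 22
  Job 4: processing = 10, completes at 32
  Job 5: processing = 13, completes at 45
  Job 6: processing = 18, completes at 63
Sum of completion times = 179
Average completion time = 179/6 = 29.8333

29.8333


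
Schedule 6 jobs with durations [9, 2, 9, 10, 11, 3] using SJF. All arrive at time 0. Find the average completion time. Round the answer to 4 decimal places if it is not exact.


SJF order (ascending): [2, 3, 9, 9, 10, 11]
Completion times:
  Job 1: burst=2, C=2
  Job 2: burst=3, C=5
  Job 3: burst=9, C=14
  Job 4: burst=9, C=23
  Job 5: burst=10, C=33
  Job 6: burst=11, C=44
Average completion = 121/6 = 20.1667

20.1667


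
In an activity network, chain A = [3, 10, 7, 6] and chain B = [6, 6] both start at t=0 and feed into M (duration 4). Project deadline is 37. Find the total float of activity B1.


Forward pass: ES(B1) = sum of predecessors on chain B = 0
EF = ES + duration = 0 + 6 = 6
Backward pass: LF(M) = deadline = 37; LS(M) = 37 - 4 = 33
LF(B1) = LS(M) - sum(successors on chain B) = 33 - 6 = 27
LS = LF - duration = 27 - 6 = 21
Total float = LS - ES = 21 - 0 = 21

21


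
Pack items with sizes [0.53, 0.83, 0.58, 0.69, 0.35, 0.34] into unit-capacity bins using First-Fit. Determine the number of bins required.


Place items sequentially using First-Fit:
  Item 0.53 -> new Bin 1
  Item 0.83 -> new Bin 2
  Item 0.58 -> new Bin 3
  Item 0.69 -> new Bin 4
  Item 0.35 -> Bin 1 (now 0.88)
  Item 0.34 -> Bin 3 (now 0.92)
Total bins used = 4

4


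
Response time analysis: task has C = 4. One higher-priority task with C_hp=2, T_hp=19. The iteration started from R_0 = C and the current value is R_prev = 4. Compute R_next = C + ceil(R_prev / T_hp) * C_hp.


R_next = C + ceil(R_prev / T_hp) * C_hp
ceil(4 / 19) = ceil(0.2105) = 1
Interference = 1 * 2 = 2
R_next = 4 + 2 = 6

6


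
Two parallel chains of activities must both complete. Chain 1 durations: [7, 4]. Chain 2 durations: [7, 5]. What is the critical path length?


Path A total = 7 + 4 = 11
Path B total = 7 + 5 = 12
Critical path = longest path = max(11, 12) = 12

12


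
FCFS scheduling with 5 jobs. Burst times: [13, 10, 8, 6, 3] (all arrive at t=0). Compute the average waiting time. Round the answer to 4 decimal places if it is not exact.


FCFS order (as given): [13, 10, 8, 6, 3]
Waiting times:
  Job 1: wait = 0
  Job 2: wait = 13
  Job 3: wait = 23
  Job 4: wait = 31
  Job 5: wait = 37
Sum of waiting times = 104
Average waiting time = 104/5 = 20.8

20.8


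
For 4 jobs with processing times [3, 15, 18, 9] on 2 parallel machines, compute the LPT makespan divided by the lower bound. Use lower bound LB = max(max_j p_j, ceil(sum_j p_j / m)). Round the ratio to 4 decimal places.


LPT order: [18, 15, 9, 3]
Machine loads after assignment: [21, 24]
LPT makespan = 24
Lower bound = max(max_job, ceil(total/2)) = max(18, 23) = 23
Ratio = 24 / 23 = 1.0435

1.0435


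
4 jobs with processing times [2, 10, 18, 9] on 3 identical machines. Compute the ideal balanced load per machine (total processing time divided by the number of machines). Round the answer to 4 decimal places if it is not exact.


Total processing time = 2 + 10 + 18 + 9 = 39
Number of machines = 3
Ideal balanced load = 39 / 3 = 13.0

13.0


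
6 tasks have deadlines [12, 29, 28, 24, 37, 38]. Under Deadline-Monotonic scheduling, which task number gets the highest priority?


Sort tasks by relative deadline (ascending):
  Task 1: deadline = 12
  Task 4: deadline = 24
  Task 3: deadline = 28
  Task 2: deadline = 29
  Task 5: deadline = 37
  Task 6: deadline = 38
Priority order (highest first): [1, 4, 3, 2, 5, 6]
Highest priority task = 1

1


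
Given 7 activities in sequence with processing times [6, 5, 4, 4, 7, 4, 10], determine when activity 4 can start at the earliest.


Activity 4 starts after activities 1 through 3 complete.
Predecessor durations: [6, 5, 4]
ES = 6 + 5 + 4 = 15

15


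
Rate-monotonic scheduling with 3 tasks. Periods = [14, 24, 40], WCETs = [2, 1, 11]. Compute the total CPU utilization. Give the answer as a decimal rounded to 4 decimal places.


Compute individual utilizations (exact fractions):
  Task 1: C/T = 2/14 = 1/7 (approx. 0.1429)
  Task 2: C/T = 1/24 (approx. 0.0417)
  Task 3: C/T = 11/40 (approx. 0.275)
Total utilization U = 1/7 + 1/24 + 11/40 = 193/420
Rounded to 4 decimal places: U = 0.4595
RM (Liu & Layland) bound for 3 tasks = 0.779763; compare with U = 193/420 (approx. 0.459524)
U <= bound, so schedulable by RM sufficient condition.

0.4595


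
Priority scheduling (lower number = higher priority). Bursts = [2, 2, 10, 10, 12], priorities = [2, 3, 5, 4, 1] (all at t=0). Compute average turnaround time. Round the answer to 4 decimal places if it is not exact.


Sort by priority (ascending = highest first):
Order: [(1, 12), (2, 2), (3, 2), (4, 10), (5, 10)]
Completion times:
  Priority 1, burst=12, C=12
  Priority 2, burst=2, C=14
  Priority 3, burst=2, C=16
  Priority 4, burst=10, C=26
  Priority 5, burst=10, C=36
Average turnaround = 104/5 = 20.8

20.8


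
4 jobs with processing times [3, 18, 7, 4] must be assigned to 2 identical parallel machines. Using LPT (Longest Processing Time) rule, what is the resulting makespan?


Sort jobs in decreasing order (LPT): [18, 7, 4, 3]
Assign each job to the least loaded machine:
  Machine 1: jobs [18], load = 18
  Machine 2: jobs [7, 4, 3], load = 14
Makespan = max load = 18

18


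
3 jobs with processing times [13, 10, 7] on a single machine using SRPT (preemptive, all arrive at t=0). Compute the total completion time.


Since all jobs arrive at t=0, SRPT equals SPT ordering.
SPT order: [7, 10, 13]
Completion times:
  Job 1: p=7, C=7
  Job 2: p=10, C=17
  Job 3: p=13, C=30
Total completion time = 7 + 17 + 30 = 54

54


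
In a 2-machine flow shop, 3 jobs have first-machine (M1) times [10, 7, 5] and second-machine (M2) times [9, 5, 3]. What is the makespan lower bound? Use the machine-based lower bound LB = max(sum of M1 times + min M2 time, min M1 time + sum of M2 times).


LB1 = sum(M1 times) + min(M2 times) = 22 + 3 = 25
LB2 = min(M1 times) + sum(M2 times) = 5 + 17 = 22
Lower bound = max(LB1, LB2) = max(25, 22) = 25

25


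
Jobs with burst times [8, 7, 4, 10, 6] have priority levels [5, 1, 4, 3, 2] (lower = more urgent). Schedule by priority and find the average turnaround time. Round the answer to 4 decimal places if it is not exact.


Sort by priority (ascending = highest first):
Order: [(1, 7), (2, 6), (3, 10), (4, 4), (5, 8)]
Completion times:
  Priority 1, burst=7, C=7
  Priority 2, burst=6, C=13
  Priority 3, burst=10, C=23
  Priority 4, burst=4, C=27
  Priority 5, burst=8, C=35
Average turnaround = 105/5 = 21.0

21.0


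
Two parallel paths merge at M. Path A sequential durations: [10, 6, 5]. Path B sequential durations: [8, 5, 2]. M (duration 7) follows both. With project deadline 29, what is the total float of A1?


Forward pass: ES(A1) = sum of predecessors on chain A = 0
EF = ES + duration = 0 + 10 = 10
Backward pass: LF(M) = deadline = 29; LS(M) = 29 - 7 = 22
LF(A1) = LS(M) - sum(successors on chain A) = 22 - 11 = 11
LS = LF - duration = 11 - 10 = 1
Total float = LS - ES = 1 - 0 = 1

1


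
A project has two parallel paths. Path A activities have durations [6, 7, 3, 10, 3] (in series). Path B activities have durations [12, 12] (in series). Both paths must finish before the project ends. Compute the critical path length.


Path A total = 6 + 7 + 3 + 10 + 3 = 29
Path B total = 12 + 12 = 24
Critical path = longest path = max(29, 24) = 29

29


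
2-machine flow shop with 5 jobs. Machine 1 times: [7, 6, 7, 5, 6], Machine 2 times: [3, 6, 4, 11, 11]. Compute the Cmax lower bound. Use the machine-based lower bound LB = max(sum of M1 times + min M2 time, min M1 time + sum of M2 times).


LB1 = sum(M1 times) + min(M2 times) = 31 + 3 = 34
LB2 = min(M1 times) + sum(M2 times) = 5 + 35 = 40
Lower bound = max(LB1, LB2) = max(34, 40) = 40

40


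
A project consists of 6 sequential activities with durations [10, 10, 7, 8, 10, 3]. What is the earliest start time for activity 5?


Activity 5 starts after activities 1 through 4 complete.
Predecessor durations: [10, 10, 7, 8]
ES = 10 + 10 + 7 + 8 = 35

35


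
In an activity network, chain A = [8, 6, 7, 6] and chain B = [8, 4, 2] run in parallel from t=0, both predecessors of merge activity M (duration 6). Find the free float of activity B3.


ES(B3) = sum of predecessors on chain B = 12
EF(B3) = ES + duration = 12 + 2 = 14
Successor of B3 is M. ES(M) = max(sum(A), sum(B)) = max(27, 14) = 27
Free float = ES(successor) - EF(current) = 27 - 14 = 13

13


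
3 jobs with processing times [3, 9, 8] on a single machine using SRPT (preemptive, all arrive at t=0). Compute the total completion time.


Since all jobs arrive at t=0, SRPT equals SPT ordering.
SPT order: [3, 8, 9]
Completion times:
  Job 1: p=3, C=3
  Job 2: p=8, C=11
  Job 3: p=9, C=20
Total completion time = 3 + 11 + 20 = 34

34


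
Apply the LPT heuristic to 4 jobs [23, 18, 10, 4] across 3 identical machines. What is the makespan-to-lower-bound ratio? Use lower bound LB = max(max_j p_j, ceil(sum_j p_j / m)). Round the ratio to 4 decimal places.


LPT order: [23, 18, 10, 4]
Machine loads after assignment: [23, 18, 14]
LPT makespan = 23
Lower bound = max(max_job, ceil(total/3)) = max(23, 19) = 23
Ratio = 23 / 23 = 1.0

1.0


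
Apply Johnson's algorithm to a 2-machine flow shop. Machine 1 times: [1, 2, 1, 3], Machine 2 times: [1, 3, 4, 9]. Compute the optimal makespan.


Apply Johnson's rule:
  Group 1 (a <= b): [(1, 1, 1), (3, 1, 4), (2, 2, 3), (4, 3, 9)]
  Group 2 (a > b): []
Optimal job order: [1, 3, 2, 4]
Schedule:
  Job 1: M1 done at 1, M2 done at 2
  Job 3: M1 done at 2, M2 done at 6
  Job 2: M1 done at 4, M2 done at 9
  Job 4: M1 done at 7, M2 done at 18
Makespan = 18

18


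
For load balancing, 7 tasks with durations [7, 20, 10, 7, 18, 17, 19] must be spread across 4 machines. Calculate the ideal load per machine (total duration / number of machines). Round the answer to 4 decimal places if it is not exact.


Total processing time = 7 + 20 + 10 + 7 + 18 + 17 + 19 = 98
Number of machines = 4
Ideal balanced load = 98 / 4 = 24.5

24.5


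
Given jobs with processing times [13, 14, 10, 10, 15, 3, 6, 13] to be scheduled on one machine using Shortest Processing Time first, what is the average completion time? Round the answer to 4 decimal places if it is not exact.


Sort jobs by processing time (SPT order): [3, 6, 10, 10, 13, 13, 14, 15]
Compute completion times sequentially:
  Job 1: processing = 3, completes at 3
  Job 2: processing = 6, completes at 9
  Job 3: processing = 10, completes at 19
  Job 4: processing = 10, completes at 29
  Job 5: processing = 13, completes at 42
  Job 6: processing = 13, completes at 55
  Job 7: processing = 14, completes at 69
  Job 8: processing = 15, completes at 84
Sum of completion times = 310
Average completion time = 310/8 = 38.75

38.75


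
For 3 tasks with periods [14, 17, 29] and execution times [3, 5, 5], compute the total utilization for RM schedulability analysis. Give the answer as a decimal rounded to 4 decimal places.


Compute individual utilizations (exact fractions):
  Task 1: C/T = 3/14 (approx. 0.2143)
  Task 2: C/T = 5/17 (approx. 0.2941)
  Task 3: C/T = 5/29 (approx. 0.1724)
Total utilization U = 3/14 + 5/17 + 5/29 = 4699/6902
Rounded to 4 decimal places: U = 0.6808
RM (Liu & Layland) bound for 3 tasks = 0.779763; compare with U = 4699/6902 (approx. 0.680817)
U <= bound, so schedulable by RM sufficient condition.

0.6808


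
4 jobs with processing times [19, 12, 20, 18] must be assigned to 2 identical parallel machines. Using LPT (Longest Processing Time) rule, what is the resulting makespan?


Sort jobs in decreasing order (LPT): [20, 19, 18, 12]
Assign each job to the least loaded machine:
  Machine 1: jobs [20, 12], load = 32
  Machine 2: jobs [19, 18], load = 37
Makespan = max load = 37

37


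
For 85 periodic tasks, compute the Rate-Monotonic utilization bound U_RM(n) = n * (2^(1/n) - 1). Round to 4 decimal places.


Compute 2^(1/85) = 1.0081880126
Subtract 1: 1.0081880126 - 1 = 0.0081880126
Multiply by n: 85 * 0.0081880126 = 0.6959810710
Round to 4 dp: 0.6960

0.6960


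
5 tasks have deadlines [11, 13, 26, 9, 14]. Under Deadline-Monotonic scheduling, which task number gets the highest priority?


Sort tasks by relative deadline (ascending):
  Task 4: deadline = 9
  Task 1: deadline = 11
  Task 2: deadline = 13
  Task 5: deadline = 14
  Task 3: deadline = 26
Priority order (highest first): [4, 1, 2, 5, 3]
Highest priority task = 4

4


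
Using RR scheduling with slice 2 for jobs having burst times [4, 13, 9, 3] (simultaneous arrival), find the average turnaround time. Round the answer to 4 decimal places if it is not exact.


Time quantum = 2
Execution trace:
  J1 runs 2 units, time = 2
  J2 runs 2 units, time = 4
  J3 runs 2 units, time = 6
  J4 runs 2 units, time = 8
  J1 runs 2 units, time = 10
  J2 runs 2 units, time = 12
  J3 runs 2 units, time = 14
  J4 runs 1 units, time = 15
  J2 runs 2 units, time = 17
  J3 runs 2 units, time = 19
  J2 runs 2 units, time = 21
  J3 runs 2 units, time = 23
  J2 runs 2 units, time = 25
  J3 runs 1 units, time = 26
  J2 runs 2 units, time = 28
  J2 runs 1 units, time = 29
Finish times: [10, 29, 26, 15]
Average turnaround = 80/4 = 20.0

20.0


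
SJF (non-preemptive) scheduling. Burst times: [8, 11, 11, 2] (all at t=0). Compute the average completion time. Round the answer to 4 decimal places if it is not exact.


SJF order (ascending): [2, 8, 11, 11]
Completion times:
  Job 1: burst=2, C=2
  Job 2: burst=8, C=10
  Job 3: burst=11, C=21
  Job 4: burst=11, C=32
Average completion = 65/4 = 16.25

16.25


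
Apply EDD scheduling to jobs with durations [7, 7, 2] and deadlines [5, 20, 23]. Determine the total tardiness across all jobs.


Sort by due date (EDD order): [(7, 5), (7, 20), (2, 23)]
Compute completion times and tardiness:
  Job 1: p=7, d=5, C=7, tardiness=max(0,7-5)=2
  Job 2: p=7, d=20, C=14, tardiness=max(0,14-20)=0
  Job 3: p=2, d=23, C=16, tardiness=max(0,16-23)=0
Total tardiness = 2

2


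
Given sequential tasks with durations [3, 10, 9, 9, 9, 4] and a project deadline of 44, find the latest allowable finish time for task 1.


LF(activity 1) = deadline - sum of successor durations
Successors: activities 2 through 6 with durations [10, 9, 9, 9, 4]
Sum of successor durations = 41
LF = 44 - 41 = 3

3


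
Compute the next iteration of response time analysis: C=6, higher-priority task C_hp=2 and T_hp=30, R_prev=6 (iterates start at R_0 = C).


R_next = C + ceil(R_prev / T_hp) * C_hp
ceil(6 / 30) = ceil(0.2) = 1
Interference = 1 * 2 = 2
R_next = 6 + 2 = 8

8


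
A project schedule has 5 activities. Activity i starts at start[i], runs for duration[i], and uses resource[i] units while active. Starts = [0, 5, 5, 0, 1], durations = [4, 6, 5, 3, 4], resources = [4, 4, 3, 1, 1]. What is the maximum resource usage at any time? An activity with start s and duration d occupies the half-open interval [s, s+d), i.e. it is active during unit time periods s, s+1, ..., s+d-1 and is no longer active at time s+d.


Each activity i is active on [start_i, start_i + duration_i).
Compute total resource usage per time slot:
  t=0: active resources = [4, 1], total = 5
  t=1: active resources = [4, 1, 1], total = 6
  t=2: active resources = [4, 1, 1], total = 6
  t=3: active resources = [4, 1], total = 5
  t=4: active resources = [1], total = 1
  t=5: active resources = [4, 3], total = 7
  t=6: active resources = [4, 3], total = 7
  t=7: active resources = [4, 3], total = 7
  t=8: active resources = [4, 3], total = 7
  t=9: active resources = [4, 3], total = 7
  t=10: active resources = [4], total = 4
Peak resource demand = 7

7


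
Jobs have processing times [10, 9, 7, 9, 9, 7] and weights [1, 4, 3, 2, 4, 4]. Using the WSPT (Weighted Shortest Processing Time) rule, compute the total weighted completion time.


Compute p/w ratios and sort ascending (WSPT): [(7, 4), (9, 4), (9, 4), (7, 3), (9, 2), (10, 1)]
Compute weighted completion times:
  Job (p=7,w=4): C=7, w*C=4*7=28
  Job (p=9,w=4): C=16, w*C=4*16=64
  Job (p=9,w=4): C=25, w*C=4*25=100
  Job (p=7,w=3): C=32, w*C=3*32=96
  Job (p=9,w=2): C=41, w*C=2*41=82
  Job (p=10,w=1): C=51, w*C=1*51=51
Total weighted completion time = 421

421


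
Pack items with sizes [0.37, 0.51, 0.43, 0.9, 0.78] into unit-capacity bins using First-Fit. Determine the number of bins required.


Place items sequentially using First-Fit:
  Item 0.37 -> new Bin 1
  Item 0.51 -> Bin 1 (now 0.88)
  Item 0.43 -> new Bin 2
  Item 0.9 -> new Bin 3
  Item 0.78 -> new Bin 4
Total bins used = 4

4


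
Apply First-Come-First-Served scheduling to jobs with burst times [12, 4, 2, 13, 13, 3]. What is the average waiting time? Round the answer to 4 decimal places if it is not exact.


FCFS order (as given): [12, 4, 2, 13, 13, 3]
Waiting times:
  Job 1: wait = 0
  Job 2: wait = 12
  Job 3: wait = 16
  Job 4: wait = 18
  Job 5: wait = 31
  Job 6: wait = 44
Sum of waiting times = 121
Average waiting time = 121/6 = 20.1667

20.1667


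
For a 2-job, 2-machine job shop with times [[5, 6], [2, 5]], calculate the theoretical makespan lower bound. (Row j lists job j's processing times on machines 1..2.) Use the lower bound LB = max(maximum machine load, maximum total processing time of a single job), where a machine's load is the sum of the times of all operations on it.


Machine loads:
  Machine 1: 5 + 2 = 7
  Machine 2: 6 + 5 = 11
Max machine load = 11
Job totals:
  Job 1: 11
  Job 2: 7
Max job total = 11
Lower bound = max(11, 11) = 11

11
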